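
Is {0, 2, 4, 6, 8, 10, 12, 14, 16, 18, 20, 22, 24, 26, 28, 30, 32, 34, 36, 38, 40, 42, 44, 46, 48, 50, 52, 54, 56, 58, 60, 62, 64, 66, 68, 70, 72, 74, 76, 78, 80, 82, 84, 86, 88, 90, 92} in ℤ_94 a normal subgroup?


H = {0, 2, 4, 6, 8, 10, 12, 14, 16, 18, 20, 22, 24, 26, 28, 30, 32, 34, 36, 38, 40, 42, 44, 46, 48, 50, 52, 54, 56, 58, 60, 62, 64, 66, 68, 70, 72, 74, 76, 78, 80, 82, 84, 86, 88, 90, 92} in ℤ_94
ℤ_94 is abelian; every subgroup of an abelian group is normal

Yes, normal subgroup


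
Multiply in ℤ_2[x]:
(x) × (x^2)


Expand and collect like terms; reduce coefficients mod 2:
x^0: 0·0 = 0 ≡ 0 (mod 2)
x^1: 0·0 + 1·0 = 0 ≡ 0 (mod 2)
x^2: 0·1 + 1·0 = 0 ≡ 0 (mod 2)
x^3: 1·1 = 1 ≡ 1 (mod 2)
Result: x^3

f · g = x^3


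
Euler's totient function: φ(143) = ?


Factor n: 143 = 11 × 13
φ(n) = n · ∏(1 - 1/p) over distinct primes p | n
φ(143) = 143 · (1 - 1/11) · (1 - 1/13) = 120

φ(143) = 120


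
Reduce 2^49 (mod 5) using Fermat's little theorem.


Fermat's little theorem: if p is prime and gcd(a,p)=1, then a^(p-1) ≡ 1 (mod p)
p = 5 is prime, gcd(2,5) = 1
Reduce exponent: 49 mod 4 = 1
So 2^49 ≡ 2^1 (mod 5)
2^1 mod 5 = 2

2^49 ≡ 2 (mod 5)


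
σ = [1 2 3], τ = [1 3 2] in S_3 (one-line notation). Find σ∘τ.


σ∘τ: apply τ first, then σ
1 →τ 1 →σ 1
2 →τ 3 →σ 3
3 →τ 2 →σ 2

σ∘τ = [1 3 2]


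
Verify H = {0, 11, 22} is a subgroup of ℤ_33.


Subgroup test for H = {0, 11, 22} in (ℤ_33, +):
(1) 0 ∈ H? Yes
(2) Closure: for all a,b ∈ H, (a+b) mod 33 ∈ H? Yes
(3) Inverses: for all a ∈ H, -a mod 33 ∈ H? Yes

Yes, H is a subgroup of ℤ_33


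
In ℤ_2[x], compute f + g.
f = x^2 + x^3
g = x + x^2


Add coefficients mod 2:
x^0: 0 + 0 = 0 (mod 2)
x^1: 0 + 1 = 1 (mod 2)
x^2: 1 + 1 = 0 (mod 2)
x^3: 1 + 0 = 1 (mod 2)
Result: x + x^3

f + g = x + x^3


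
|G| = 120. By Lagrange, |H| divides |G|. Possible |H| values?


Lagrange's theorem: |H| divides |G|
|G| = 120
Divisors of 120: 1, 2, 3, 4, 5, 6, 8, 10, 12, 15, 20, 24, 30, 40, 60, 120

Possible subgroup orders: {1, 2, 3, 4, 5, 6, 8, 10, 12, 15, 20, 24, 30, 40, 60, 120}


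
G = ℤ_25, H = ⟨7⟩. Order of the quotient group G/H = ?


|⟨7⟩| = n / gcd(7, 25) = 25 / 1 = 25
H is normal (ℤ_25 is abelian).
|G/H| = |G| / |H| = 25 / 25 = 1

|G/H| = 1


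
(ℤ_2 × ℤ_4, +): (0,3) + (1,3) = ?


Operation: componentwise addition mod (2, 4)
(0,3) + (1,3) = ((a₁+b₁) mod 2, (a₂+b₂) mod 4) with a = (0,3), b = (1,3)

(0,3) + (1,3) = (1,2)


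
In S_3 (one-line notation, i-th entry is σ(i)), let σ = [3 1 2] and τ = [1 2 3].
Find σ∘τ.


σ∘τ: apply τ first, then σ
1 →τ 1 →σ 3
2 →τ 2 →σ 1
3 →τ 3 →σ 2

σ∘τ = [3 1 2]


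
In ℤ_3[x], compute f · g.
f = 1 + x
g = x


Expand and collect like terms; reduce coefficients mod 3:
x^0: 1·0 = 0 ≡ 0 (mod 3)
x^1: 1·1 + 1·0 = 1 ≡ 1 (mod 3)
x^2: 1·1 = 1 ≡ 1 (mod 3)
Result: x + x^2

f · g = x + x^2


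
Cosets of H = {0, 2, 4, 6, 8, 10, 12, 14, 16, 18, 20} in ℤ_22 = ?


H = {0, 2, 4, 6, 8, 10, 12, 14, 16, 18, 20}, |H| = 11
Number of cosets = |G|/|H| = 22/11 = 2
0 + H = {0, 2, 4, 6, 8, 10, 12, 14, 16, 18, 20}
1 + H = {1, 3, 5, 7, 9, 11, 13, 15, 17, 19, 21}

Cosets: 0+H={0,2,4,6,8,10,12,14,16,18,20}; 1+H={1,3,5,7,9,11,13,15,17,19,21}


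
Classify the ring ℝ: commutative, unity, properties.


ℝ is a field: commutative, has unity, every nonzero element is a unit (hence an integral domain)
Commutative: Yes
Integral domain: Yes
Has unity: Yes

ℝ: Commutative=Yes, Unity=Yes


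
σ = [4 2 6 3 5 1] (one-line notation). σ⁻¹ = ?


To find σ⁻¹, swap domain and range:
σ(1) = 4 → σ⁻¹(4) = 1
σ(2) = 2 → σ⁻¹(2) = 2
σ(3) = 6 → σ⁻¹(6) = 3
σ(4) = 3 → σ⁻¹(3) = 4
σ(5) = 5 → σ⁻¹(5) = 5
σ(6) = 1 → σ⁻¹(1) = 6

σ⁻¹ = [6 2 4 1 5 3]


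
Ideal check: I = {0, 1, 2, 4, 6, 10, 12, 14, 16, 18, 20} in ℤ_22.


Check ideal conditions for I = {0, 1, 2, 4, 6, 10, 12, 14, 16, 18, 20} in ℤ_22:
(1) I is an additive subgroup? No
(2) For r ∈ ℤ_22 and a ∈ I: r·a ∈ I? No  [counterexample: r=2, a=4, r·a mod 22 = 8 ∉ I]

No, I is not an ideal of ℤ_22


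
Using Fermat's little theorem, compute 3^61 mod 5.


Fermat's little theorem: if p is prime and gcd(a,p)=1, then a^(p-1) ≡ 1 (mod p)
p = 5 is prime, gcd(3,5) = 1
Reduce exponent: 61 mod 4 = 1
So 3^61 ≡ 3^1 (mod 5)
3^1 mod 5 = 3

3^61 ≡ 3 (mod 5)


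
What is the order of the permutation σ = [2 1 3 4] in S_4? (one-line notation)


Cycle decomposition: (1 2)
Cycle lengths: 2
Order = lcm(2) = 2

ord(σ) = 2


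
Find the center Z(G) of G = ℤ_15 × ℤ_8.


Z(G) = {g ∈ G | gx = xg for all x ∈ G}
Direct product of abelian groups is abelian, so Z(G) = G

Z(ℤ_15 × ℤ_8) = ℤ_15 × ℤ_8


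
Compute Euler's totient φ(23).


φ(n) = count of k ∈ {1,...,n} with gcd(k,n)=1
Coprimes to 23: {1, 2, 3, 4, 5, 6, 7, 8, 9, 10, 11, 12, 13, 14, 15, 16, 17, 18, 19, 20, 21, 22}
Count: 22

φ(23) = 22


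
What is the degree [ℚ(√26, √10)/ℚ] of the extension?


[ℚ(√26,√10):ℚ] = [ℚ(√26,√10):ℚ(√26)]·[ℚ(√26):ℚ] = 2·2 = 4

[ℚ(√26, √10)/ℚ] = 4


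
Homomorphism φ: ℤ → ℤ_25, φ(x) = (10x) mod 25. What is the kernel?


Kernel = preimage of identity
ker(φ) = {x ∈ ℤ : 10x ≡ 0 (mod 25)}. gcd(10,25) = 5, so 10x ≡ 0 (mod 25) ⟺ x ≡ 0 (mod 25/5 = 5). Hence ker(φ) = 5ℤ

ker(φ) = 5ℤ


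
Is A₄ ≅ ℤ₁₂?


Comparing A₄ and ℤ₁₂:
A₄ is non-abelian, ℤ₁₂ is abelian

No, A₄ ≇ ℤ₁₂


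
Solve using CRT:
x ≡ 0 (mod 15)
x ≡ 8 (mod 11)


m₁ = 15, m₂ = 11, gcd = 1, so CRT applies. M = m₁·m₂ = 165
Let M₁ = M/m₁ = 11, M₂ = M/m₂ = 15
Find y₁ ≡ M₁⁻¹ (mod m₁): 11⁻¹ ≡ 11 (mod 15)
Find y₂ ≡ M₂⁻¹ (mod m₂): 15⁻¹ ≡ 3 (mod 11)
x = a₁·M₁·y₁ + a₂·M₂·y₂ = 0·11·11 + 8·15·3 = 360
Reduce mod 165: x ≡ 30
Check: 30 mod 15 = 0 ✓, 30 mod 11 = 8 ✓

x ≡ 30 (mod 165)


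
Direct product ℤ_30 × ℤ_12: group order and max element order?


|ℤ_30 × ℤ_12| = 30 × 12 = 360
Max element order = lcm(30,12) = 60
Cyclic? No (gcd=6)

|ℤ_30×ℤ_12| = 360, max element order = 60


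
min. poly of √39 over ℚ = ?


√39 satisfies x² - 39 = 0, irreducible over ℚ since 39 is squarefree

Minimal polynomial: x² - 39


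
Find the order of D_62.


|D_n| = 2n (n rotations and n reflections)
|D_62| = 2×62 = 124

|D_62| = 124


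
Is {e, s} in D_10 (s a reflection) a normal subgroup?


H = {e, s} in D_10 (s a reflection)
r·s·r⁻¹ = sr⁻² ≠ s for n ≥ 3, so {e, s} is not closed under conjugation

No, not a normal subgroup


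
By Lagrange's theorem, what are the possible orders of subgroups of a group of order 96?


Lagrange's theorem: |H| divides |G|
|G| = 96
Divisors of 96: 1, 2, 3, 4, 6, 8, 12, 16, 24, 32, 48, 96

Possible subgroup orders: {1, 2, 3, 4, 6, 8, 12, 16, 24, 32, 48, 96}


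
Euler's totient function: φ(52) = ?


Factor n: 52 = 2^2 × 13
φ(n) = n · ∏(1 - 1/p) over distinct primes p | n
φ(52) = 52 · (1 - 1/2) · (1 - 1/13) = 24

φ(52) = 24


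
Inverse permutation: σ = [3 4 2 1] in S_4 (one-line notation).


To find σ⁻¹, swap domain and range:
σ(1) = 3 → σ⁻¹(3) = 1
σ(2) = 4 → σ⁻¹(4) = 2
σ(3) = 2 → σ⁻¹(2) = 3
σ(4) = 1 → σ⁻¹(1) = 4

σ⁻¹ = [4 3 1 2]


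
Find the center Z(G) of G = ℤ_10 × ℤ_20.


Z(G) = {g ∈ G | gx = xg for all x ∈ G}
Direct product of abelian groups is abelian, so Z(G) = G

Z(ℤ_10 × ℤ_20) = ℤ_10 × ℤ_20


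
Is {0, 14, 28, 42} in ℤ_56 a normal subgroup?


H = {0, 14, 28, 42} in ℤ_56
ℤ_56 is abelian; every subgroup of an abelian group is normal

Yes, normal subgroup


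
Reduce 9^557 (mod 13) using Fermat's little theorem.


Fermat's little theorem: if p is prime and gcd(a,p)=1, then a^(p-1) ≡ 1 (mod p)
p = 13 is prime, gcd(9,13) = 1
Reduce exponent: 557 mod 12 = 5
So 9^557 ≡ 9^5 (mod 13)
9^5 mod 13 = 3

9^557 ≡ 3 (mod 13)


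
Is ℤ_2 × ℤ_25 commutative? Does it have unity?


Direct product ring; commutative with unity (1,1); but (1,0)·(0,1) = (0,0) gives zero divisors, so not an integral domain
Commutative: Yes
Integral domain: No
Has unity: Yes

ℤ_2 × ℤ_25: Commutative=Yes, Unity=Yes


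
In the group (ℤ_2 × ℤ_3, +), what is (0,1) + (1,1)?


Operation: componentwise addition mod (2, 3)
(0,1) + (1,1) = ((a₁+b₁) mod 2, (a₂+b₂) mod 3) with a = (0,1), b = (1,1)

(0,1) + (1,1) = (1,2)


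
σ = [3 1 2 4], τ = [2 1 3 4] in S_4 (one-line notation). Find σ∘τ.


σ∘τ: apply τ first, then σ
1 →τ 2 →σ 1
2 →τ 1 →σ 3
3 →τ 3 →σ 2
4 →τ 4 →σ 4

σ∘τ = [1 3 2 4]


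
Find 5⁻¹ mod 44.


Use the extended Euclidean algorithm to write 1 = 5·s + 44·t; then s mod 44 is the inverse.
Euclidean algorithm:
  5 = 0·44 + 5
  44 = 8·5 + 4
  5 = 1·4 + 1
  4 = 4·1 + 0
gcd(5,44) = 1
Back-substitution gives: 5·(9) + 44·(-1) = 1
So 5⁻¹ ≡ 9 ≡ 9 (mod 44)
Check: 5 × 9 = 45 ≡ 1 (mod 44) ✓

5⁻¹ ≡ 9 (mod 44)


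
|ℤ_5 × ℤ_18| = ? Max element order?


|ℤ_5 × ℤ_18| = 5 × 18 = 90
Max element order = lcm(5,18) = 90
Cyclic? Yes (gcd=1)

|ℤ_5×ℤ_18| = 90, max element order = 90


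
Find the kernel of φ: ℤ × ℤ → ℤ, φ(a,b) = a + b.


Kernel = preimage of identity
ker(φ) = {(a,b) ∈ ℤ² | a+b = 0} = {(a,-a) | a ∈ ℤ}

ker(φ) = {(a,-a) | a ∈ ℤ}


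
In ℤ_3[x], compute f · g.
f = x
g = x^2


Expand and collect like terms; reduce coefficients mod 3:
x^0: 0·0 = 0 ≡ 0 (mod 3)
x^1: 0·0 + 1·0 = 0 ≡ 0 (mod 3)
x^2: 0·1 + 1·0 = 0 ≡ 0 (mod 3)
x^3: 1·1 = 1 ≡ 1 (mod 3)
Result: x^3

f · g = x^3


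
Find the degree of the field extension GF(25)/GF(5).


GF(25) = GF(5^2), so the extension degree is 2

[GF(25)/GF(5)] = 2


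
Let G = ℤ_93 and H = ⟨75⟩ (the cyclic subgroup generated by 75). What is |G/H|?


|⟨75⟩| = n / gcd(75, 93) = 93 / 3 = 31
H is normal (ℤ_93 is abelian).
|G/H| = |G| / |H| = 93 / 31 = 3

|G/H| = 3


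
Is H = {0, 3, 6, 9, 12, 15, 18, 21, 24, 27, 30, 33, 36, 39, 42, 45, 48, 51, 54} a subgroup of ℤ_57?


Subgroup test for H = {0, 3, 6, 9, 12, 15, 18, 21, 24, 27, 30, 33, 36, 39, 42, 45, 48, 51, 54} in (ℤ_57, +):
(1) 0 ∈ H? Yes
(2) Closure: for all a,b ∈ H, (a+b) mod 57 ∈ H? Yes
(3) Inverses: for all a ∈ H, -a mod 57 ∈ H? Yes

Yes, H is a subgroup of ℤ_57


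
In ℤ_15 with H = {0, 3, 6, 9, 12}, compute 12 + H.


12 + H = {12 + h (mod 15) : h ∈ H}
12+0=12, 12+3=0, 12+6=3, 12+9=6, 12+12=9
12 + H = {0, 3, 6, 9, 12} = 0 + H

12 + H = {0, 3, 6, 9, 12}


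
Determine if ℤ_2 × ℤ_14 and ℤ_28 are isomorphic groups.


Comparing ℤ_2 × ℤ_14 and ℤ_28:
gcd(2,14) = 2 ≠ 1. Max element order in ℤ_2×ℤ_14 is lcm(2,14) = 14 < 28, so it has no element of order 28

No, ℤ_2 × ℤ_14 ≇ ℤ_28


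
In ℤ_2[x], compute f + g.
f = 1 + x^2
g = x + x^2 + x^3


Add coefficients mod 2:
x^0: 1 + 0 = 1 (mod 2)
x^1: 0 + 1 = 1 (mod 2)
x^2: 1 + 1 = 0 (mod 2)
x^3: 0 + 1 = 1 (mod 2)
Result: 1 + x + x^3

f + g = 1 + x + x^3


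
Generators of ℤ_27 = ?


g generates ℤ_n iff gcd(g,n) = 1
Prime factors of 27: 3
Generators are g ∈ {1,...,26} not divisible by any of these primes.
Generators: {1, 2, 4, 5, 7, 8, 10, 11, 13, 14, 16, 17, 19, 20, 22, 23, 25, 26}
Number of generators = φ(27) = 18

Generators of ℤ_27 = {1, 2, 4, 5, 7, 8, 10, 11, 13, 14, 16, 17, 19, 20, 22, 23, 25, 26}


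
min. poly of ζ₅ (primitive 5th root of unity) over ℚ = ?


ζ₅ is a root of Φ₅(x) = x⁴ + x³ + x² + x + 1, irreducible over ℚ

Minimal polynomial: x⁴ + x³ + x² + x + 1


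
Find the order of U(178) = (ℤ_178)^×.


U(n) is the group of units mod n; |U(n)| = φ(n)
|U(178)| = φ(178) = 88

|U(178) = (ℤ_178)^×| = 88


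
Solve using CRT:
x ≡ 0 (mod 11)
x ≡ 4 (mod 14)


m₁ = 11, m₂ = 14, gcd = 1, so CRT applies. M = m₁·m₂ = 154
Let M₁ = M/m₁ = 14, M₂ = M/m₂ = 11
Find y₁ ≡ M₁⁻¹ (mod m₁): 14⁻¹ ≡ 4 (mod 11)
Find y₂ ≡ M₂⁻¹ (mod m₂): 11⁻¹ ≡ 9 (mod 14)
x = a₁·M₁·y₁ + a₂·M₂·y₂ = 0·14·4 + 4·11·9 = 396
Reduce mod 154: x ≡ 88
Check: 88 mod 11 = 0 ✓, 88 mod 14 = 4 ✓

x ≡ 88 (mod 154)


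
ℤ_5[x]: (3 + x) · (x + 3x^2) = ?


Expand and collect like terms; reduce coefficients mod 5:
x^0: 3·0 = 0 ≡ 0 (mod 5)
x^1: 3·1 + 1·0 = 3 ≡ 3 (mod 5)
x^2: 3·3 + 1·1 = 10 ≡ 0 (mod 5)
x^3: 1·3 = 3 ≡ 3 (mod 5)
Result: 3x + 3x^3

f · g = 3x + 3x^3


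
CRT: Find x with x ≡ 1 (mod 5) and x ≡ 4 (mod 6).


m₁ = 5, m₂ = 6, gcd = 1, so CRT applies. M = m₁·m₂ = 30
Let M₁ = M/m₁ = 6, M₂ = M/m₂ = 5
Find y₁ ≡ M₁⁻¹ (mod m₁): 6⁻¹ ≡ 1 (mod 5)
Find y₂ ≡ M₂⁻¹ (mod m₂): 5⁻¹ ≡ 5 (mod 6)
x = a₁·M₁·y₁ + a₂·M₂·y₂ = 1·6·1 + 4·5·5 = 106
Reduce mod 30: x ≡ 16
Check: 16 mod 5 = 1 ✓, 16 mod 6 = 4 ✓

x ≡ 16 (mod 30)


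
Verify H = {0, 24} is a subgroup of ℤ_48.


Subgroup test for H = {0, 24} in (ℤ_48, +):
(1) 0 ∈ H? Yes
(2) Closure: for all a,b ∈ H, (a+b) mod 48 ∈ H? Yes
(3) Inverses: for all a ∈ H, -a mod 48 ∈ H? Yes

Yes, H is a subgroup of ℤ_48


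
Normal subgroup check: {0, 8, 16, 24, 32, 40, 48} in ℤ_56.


H = {0, 8, 16, 24, 32, 40, 48} in ℤ_56
ℤ_56 is abelian; every subgroup of an abelian group is normal

Yes, normal subgroup


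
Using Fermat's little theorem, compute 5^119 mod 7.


Fermat's little theorem: if p is prime and gcd(a,p)=1, then a^(p-1) ≡ 1 (mod p)
p = 7 is prime, gcd(5,7) = 1
Reduce exponent: 119 mod 6 = 5
So 5^119 ≡ 5^5 (mod 7)
5^5 mod 7 = 3

5^119 ≡ 3 (mod 7)


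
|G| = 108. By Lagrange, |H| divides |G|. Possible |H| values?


Lagrange's theorem: |H| divides |G|
|G| = 108
Divisors of 108: 1, 2, 3, 4, 6, 9, 12, 18, 27, 36, 54, 108

Possible subgroup orders: {1, 2, 3, 4, 6, 9, 12, 18, 27, 36, 54, 108}


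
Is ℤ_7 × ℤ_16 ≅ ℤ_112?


Comparing ℤ_7 × ℤ_16 and ℤ_112:
gcd(7,16) = 1, so ℤ_7 × ℤ_16 ≅ ℤ_112 (CRT)

Yes, ℤ_7 × ℤ_16 ≅ ℤ_112


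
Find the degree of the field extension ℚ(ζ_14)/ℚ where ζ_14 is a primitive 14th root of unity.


[ℚ(ζ_n):ℚ] = deg Φ_n(x) = φ(n). Here φ(14) = 6

[ℚ(ζ_14)/ℚ where ζ_14 is a primitive 14th root of unity] = 6


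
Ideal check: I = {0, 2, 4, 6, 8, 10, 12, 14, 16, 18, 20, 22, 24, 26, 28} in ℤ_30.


Check ideal conditions for I = {0, 2, 4, 6, 8, 10, 12, 14, 16, 18, 20, 22, 24, 26, 28} in ℤ_30:
(1) I is an additive subgroup? Yes
(2) For r ∈ ℤ_30 and a ∈ I: r·a ∈ I? Yes

Yes, I is an ideal of ℤ_30


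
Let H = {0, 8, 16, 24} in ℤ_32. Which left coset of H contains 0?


0 + H = {0 + h (mod 32) : h ∈ H}
0+0=0, 0+8=8, 0+16=16, 0+24=24

0 + H = {0, 8, 16, 24}


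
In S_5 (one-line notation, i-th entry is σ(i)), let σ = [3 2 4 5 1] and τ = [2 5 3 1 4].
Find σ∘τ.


σ∘τ: apply τ first, then σ
1 →τ 2 →σ 2
2 →τ 5 →σ 1
3 →τ 3 →σ 4
4 →τ 1 →σ 3
5 →τ 4 →σ 5

σ∘τ = [2 1 4 3 5]


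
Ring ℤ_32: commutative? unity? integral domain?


ℤ_32 is a commutative ring with unity 1; 32 = 2×16 is composite, so 2·16 ≡ 0 gives zero divisors (not an integral domain)
Commutative: Yes
Integral domain: No
Has unity: Yes

ℤ_32: Commutative=Yes, Unity=Yes


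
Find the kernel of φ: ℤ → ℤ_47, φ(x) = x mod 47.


Kernel = preimage of identity
ker(φ) = {x ∈ ℤ : x ≡ 0 (mod 47)} = 47ℤ = {0, ±47, ±94, ...}

ker(φ) = 47ℤ


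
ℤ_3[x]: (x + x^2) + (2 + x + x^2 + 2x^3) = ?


Add coefficients mod 3:
x^0: 0 + 2 = 2 (mod 3)
x^1: 1 + 1 = 2 (mod 3)
x^2: 1 + 1 = 2 (mod 3)
x^3: 0 + 2 = 2 (mod 3)
Result: 2 + 2x + 2x^2 + 2x^3

f + g = 2 + 2x + 2x^2 + 2x^3


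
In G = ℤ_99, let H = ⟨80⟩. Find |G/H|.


|⟨80⟩| = n / gcd(80, 99) = 99 / 1 = 99
H is normal (ℤ_99 is abelian).
|G/H| = |G| / |H| = 99 / 99 = 1

|G/H| = 1


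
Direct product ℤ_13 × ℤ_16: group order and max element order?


|ℤ_13 × ℤ_16| = 13 × 16 = 208
Max element order = lcm(13,16) = 208
Cyclic? Yes (gcd=1)

|ℤ_13×ℤ_16| = 208, max element order = 208


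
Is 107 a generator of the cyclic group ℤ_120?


g generates ℤ_n iff gcd(g, n) = 1
gcd(107, 120) = 1
Since gcd = 1, 107 is a generator.

Yes, 107 generates ℤ_120


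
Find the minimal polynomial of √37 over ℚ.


√37 satisfies x² - 37 = 0, irreducible over ℚ since 37 is squarefree

Minimal polynomial: x² - 37


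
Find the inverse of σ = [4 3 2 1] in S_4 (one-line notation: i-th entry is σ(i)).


To find σ⁻¹, swap domain and range:
σ(1) = 4 → σ⁻¹(4) = 1
σ(2) = 3 → σ⁻¹(3) = 2
σ(3) = 2 → σ⁻¹(2) = 3
σ(4) = 1 → σ⁻¹(1) = 4

σ⁻¹ = [4 3 2 1]


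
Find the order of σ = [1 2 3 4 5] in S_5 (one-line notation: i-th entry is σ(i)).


Cycle decomposition: identity (all elements fixed)
Order = 1 (identity has order 1)

ord(σ) = 1


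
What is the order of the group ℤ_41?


ℤ_n has n elements.

|ℤ_41| = 41


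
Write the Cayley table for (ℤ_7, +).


Elements: {0, 1, 2, 3, 4, 5, 6}
Operation: addition mod 7
Entry (a, b) = (a + b) mod 7

Cayley table:
  | 0 | 1 | 2 | 3 | 4 | 5 | 6
0 | 0 | 1 | 2 | 3 | 4 | 5 | 6
1 | 1 | 2 | 3 | 4 | 5 | 6 | 0
2 | 2 | 3 | 4 | 5 | 6 | 0 | 1
3 | 3 | 4 | 5 | 6 | 0 | 1 | 2
4 | 4 | 5 | 6 | 0 | 1 | 2 | 3
5 | 5 | 6 | 0 | 1 | 2 | 3 | 4
6 | 6 | 0 | 1 | 2 | 3 | 4 | 5


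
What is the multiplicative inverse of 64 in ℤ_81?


Use the extended Euclidean algorithm to write 1 = 64·s + 81·t; then s mod 81 is the inverse.
Euclidean algorithm:
  64 = 0·81 + 64
  81 = 1·64 + 17
  64 = 3·17 + 13
  17 = 1·13 + 4
  13 = 3·4 + 1
  4 = 4·1 + 0
gcd(64,81) = 1
Back-substitution gives: 64·(19) + 81·(-15) = 1
So 64⁻¹ ≡ 19 ≡ 19 (mod 81)
Check: 64 × 19 = 1216 ≡ 1 (mod 81) ✓

64⁻¹ ≡ 19 (mod 81)


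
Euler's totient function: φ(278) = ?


Factor n: 278 = 2 × 139
φ(n) = n · ∏(1 - 1/p) over distinct primes p | n
φ(278) = 278 · (1 - 1/2) · (1 - 1/139) = 138

φ(278) = 138


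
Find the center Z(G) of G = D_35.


Z(G) = {g ∈ G | gx = xg for all x ∈ G}
For odd n, Z(D_n) = {e}: no nontrivial rotation commutes with all reflections

Z(D_35) = {e}


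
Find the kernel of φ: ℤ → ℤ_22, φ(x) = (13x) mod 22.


Kernel = preimage of identity
ker(φ) = {x ∈ ℤ : 13x ≡ 0 (mod 22)}. gcd(13,22) = 1, so 13x ≡ 0 (mod 22) ⟺ x ≡ 0 (mod 22/1 = 22). Hence ker(φ) = 22ℤ

ker(φ) = 22ℤ


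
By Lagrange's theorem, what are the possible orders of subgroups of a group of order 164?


Lagrange's theorem: |H| divides |G|
|G| = 164
Divisors of 164: 1, 2, 4, 41, 82, 164

Possible subgroup orders: {1, 2, 4, 41, 82, 164}


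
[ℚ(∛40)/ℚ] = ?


∛40 has minimal polynomial x³ - 40 (irreducible over ℚ since 40 is not a perfect cube)

[ℚ(∛40)/ℚ] = 3


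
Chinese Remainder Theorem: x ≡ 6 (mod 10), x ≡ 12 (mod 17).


m₁ = 10, m₂ = 17, gcd = 1, so CRT applies. M = m₁·m₂ = 170
Let M₁ = M/m₁ = 17, M₂ = M/m₂ = 10
Find y₁ ≡ M₁⁻¹ (mod m₁): 17⁻¹ ≡ 3 (mod 10)
Find y₂ ≡ M₂⁻¹ (mod m₂): 10⁻¹ ≡ 12 (mod 17)
x = a₁·M₁·y₁ + a₂·M₂·y₂ = 6·17·3 + 12·10·12 = 1746
Reduce mod 170: x ≡ 46
Check: 46 mod 10 = 6 ✓, 46 mod 17 = 12 ✓

x ≡ 46 (mod 170)


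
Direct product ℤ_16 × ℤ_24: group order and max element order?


|ℤ_16 × ℤ_24| = 16 × 24 = 384
Max element order = lcm(16,24) = 48
Cyclic? No (gcd=8)

|ℤ_16×ℤ_24| = 384, max element order = 48


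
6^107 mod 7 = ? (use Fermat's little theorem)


Fermat's little theorem: if p is prime and gcd(a,p)=1, then a^(p-1) ≡ 1 (mod p)
p = 7 is prime, gcd(6,7) = 1
Reduce exponent: 107 mod 6 = 5
So 6^107 ≡ 6^5 (mod 7)
6^5 mod 7 = 6

6^107 ≡ 6 (mod 7)


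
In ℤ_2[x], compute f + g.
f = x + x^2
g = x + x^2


Add coefficients mod 2:
x^0: 0 + 0 = 0 (mod 2)
x^1: 1 + 1 = 0 (mod 2)
x^2: 1 + 1 = 0 (mod 2)
Result: 0

f + g = 0


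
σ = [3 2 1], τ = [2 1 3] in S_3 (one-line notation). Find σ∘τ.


σ∘τ: apply τ first, then σ
1 →τ 2 →σ 2
2 →τ 1 →σ 3
3 →τ 3 →σ 1

σ∘τ = [2 3 1]


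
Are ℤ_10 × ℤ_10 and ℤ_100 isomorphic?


Comparing ℤ_10 × ℤ_10 and ℤ_100:
gcd(10,10) = 10 ≠ 1. Max element order in ℤ_10×ℤ_10 is lcm(10,10) = 10 < 100, so it has no element of order 100

No, ℤ_10 × ℤ_10 ≇ ℤ_100


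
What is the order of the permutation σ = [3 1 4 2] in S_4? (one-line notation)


Cycle decomposition: (1 3 4 2)
Cycle lengths: 4
Order = lcm(4) = 4

ord(σ) = 4


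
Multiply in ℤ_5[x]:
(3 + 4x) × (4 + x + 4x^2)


Expand and collect like terms; reduce coefficients mod 5:
x^0: 3·4 = 12 ≡ 2 (mod 5)
x^1: 3·1 + 4·4 = 19 ≡ 4 (mod 5)
x^2: 3·4 + 4·1 = 16 ≡ 1 (mod 5)
x^3: 4·4 = 16 ≡ 1 (mod 5)
Result: 2 + 4x + x^2 + x^3

f · g = 2 + 4x + x^2 + x^3


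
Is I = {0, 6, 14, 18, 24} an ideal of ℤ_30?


Check ideal conditions for I = {0, 6, 14, 18, 24} in ℤ_30:
(1) I is an additive subgroup? No
(2) For r ∈ ℤ_30 and a ∈ I: r·a ∈ I? No  [counterexample: r=2, a=6, r·a mod 30 = 12 ∉ I]

No, I is not an ideal of ℤ_30


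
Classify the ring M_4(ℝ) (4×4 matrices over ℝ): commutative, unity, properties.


Matrix multiplication is non-commutative for n ≥ 2; the identity matrix I is the unity; singular matrices give zero divisors, so not an integral domain
Commutative: No
Integral domain: No
Has unity: Yes

M_4(ℝ) (4×4 matrices over ℝ): Commutative=No, Unity=Yes


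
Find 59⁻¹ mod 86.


Use the extended Euclidean algorithm to write 1 = 59·s + 86·t; then s mod 86 is the inverse.
Euclidean algorithm:
  59 = 0·86 + 59
  86 = 1·59 + 27
  59 = 2·27 + 5
  27 = 5·5 + 2
  5 = 2·2 + 1
  2 = 2·1 + 0
gcd(59,86) = 1
Back-substitution gives: 59·(35) + 86·(-24) = 1
So 59⁻¹ ≡ 35 ≡ 35 (mod 86)
Check: 59 × 35 = 2065 ≡ 1 (mod 86) ✓

59⁻¹ ≡ 35 (mod 86)


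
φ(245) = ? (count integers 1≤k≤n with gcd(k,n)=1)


Factor n: 245 = 5 × 7^2
φ(n) = n · ∏(1 - 1/p) over distinct primes p | n
φ(245) = 245 · (1 - 1/5) · (1 - 1/7) = 168

φ(245) = 168


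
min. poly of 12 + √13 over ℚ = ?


Let α = 12 + √13. Then α - 12 = √13, so (α - 12)² = 13, giving α² - 24α + 131 = 0. Degree 2 and α ∉ ℚ, so this is the minimal polynomial.

Minimal polynomial: x² - 24x + 131


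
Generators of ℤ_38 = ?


g generates ℤ_n iff gcd(g,n) = 1
Prime factors of 38: 2, 19
Generators are g ∈ {1,...,37} not divisible by any of these primes.
Generators: {1, 3, 5, 7, 9, 11, 13, 15, 17, 21, 23, 25, 27, 29, 31, 33, 35, 37}
Number of generators = φ(38) = 18

Generators of ℤ_38 = {1, 3, 5, 7, 9, 11, 13, 15, 17, 21, 23, 25, 27, 29, 31, 33, 35, 37}


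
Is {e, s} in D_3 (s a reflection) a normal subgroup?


H = {e, s} in D_3 (s a reflection)
r·s·r⁻¹ = sr⁻² ≠ s for n ≥ 3, so {e, s} is not closed under conjugation

No, not a normal subgroup


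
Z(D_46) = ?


Z(G) = {g ∈ G | gx = xg for all x ∈ G}
For even n, Z(D_n) = {e, r^(n/2)}: the 180° rotation r^23 commutes with every reflection and rotation

Z(D_46) = {e, r^23}


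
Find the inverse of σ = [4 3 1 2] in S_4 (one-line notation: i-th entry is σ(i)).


To find σ⁻¹, swap domain and range:
σ(1) = 4 → σ⁻¹(4) = 1
σ(2) = 3 → σ⁻¹(3) = 2
σ(3) = 1 → σ⁻¹(1) = 3
σ(4) = 2 → σ⁻¹(2) = 4

σ⁻¹ = [3 4 2 1]


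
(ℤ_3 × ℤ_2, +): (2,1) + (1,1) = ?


Operation: componentwise addition mod (3, 2)
(2,1) + (1,1) = ((a₁+b₁) mod 3, (a₂+b₂) mod 2) with a = (2,1), b = (1,1)

(2,1) + (1,1) = (0,0)


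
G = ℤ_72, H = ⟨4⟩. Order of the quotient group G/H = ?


|⟨4⟩| = n / gcd(4, 72) = 72 / 4 = 18
H is normal (ℤ_72 is abelian).
|G/H| = |G| / |H| = 72 / 18 = 4

|G/H| = 4


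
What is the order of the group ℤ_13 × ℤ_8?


|A × B| = |A| · |B|
|ℤ_13 × ℤ_8| = 13 × 8 = 104

|ℤ_13 × ℤ_8| = 104


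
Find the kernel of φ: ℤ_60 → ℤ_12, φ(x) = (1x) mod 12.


Kernel = preimage of identity
ker(φ) = {x ∈ ℤ_60 : 1x ≡ 0 (mod 12)}. Since 12 | 60, φ is well-defined. The kernel is the cyclic subgroup ⟨12⟩ of ℤ_60 (order 5), i.e. {0, 12, 24, 36, 48}

ker(φ) = {0, 12, 24, 36, 48}


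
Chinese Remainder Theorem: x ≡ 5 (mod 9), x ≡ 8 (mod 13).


m₁ = 9, m₂ = 13, gcd = 1, so CRT applies. M = m₁·m₂ = 117
Let M₁ = M/m₁ = 13, M₂ = M/m₂ = 9
Find y₁ ≡ M₁⁻¹ (mod m₁): 13⁻¹ ≡ 7 (mod 9)
Find y₂ ≡ M₂⁻¹ (mod m₂): 9⁻¹ ≡ 3 (mod 13)
x = a₁·M₁·y₁ + a₂·M₂·y₂ = 5·13·7 + 8·9·3 = 671
Reduce mod 117: x ≡ 86
Check: 86 mod 9 = 5 ✓, 86 mod 13 = 8 ✓

x ≡ 86 (mod 117)


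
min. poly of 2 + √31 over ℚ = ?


Let α = 2 + √31. Then α - 2 = √31, so (α - 2)² = 31, giving α² - 4α - 27 = 0. Degree 2 and α ∉ ℚ, so this is the minimal polynomial.

Minimal polynomial: x² - 4x - 27


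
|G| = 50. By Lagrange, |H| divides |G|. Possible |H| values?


Lagrange's theorem: |H| divides |G|
|G| = 50
Divisors of 50: 1, 2, 5, 10, 25, 50

Possible subgroup orders: {1, 2, 5, 10, 25, 50}


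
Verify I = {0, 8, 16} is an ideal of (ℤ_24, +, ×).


Check ideal conditions for I = {0, 8, 16} in ℤ_24:
(1) I is an additive subgroup? Yes
(2) For r ∈ ℤ_24 and a ∈ I: r·a ∈ I? Yes

Yes, I is an ideal of ℤ_24


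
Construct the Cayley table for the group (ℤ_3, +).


Elements: {0, 1, 2}
Operation: addition mod 3
Entry (a, b) = (a + b) mod 3

Cayley table:
  | 0 | 1 | 2
0 | 0 | 1 | 2
1 | 1 | 2 | 0
2 | 2 | 0 | 1


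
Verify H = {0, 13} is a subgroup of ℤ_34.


Subgroup test for H = {0, 13} in (ℤ_34, +):
(1) 0 ∈ H? Yes
(2) Closure: for all a,b ∈ H, (a+b) mod 34 ∈ H? No  [counterexample: 13 + 13 = 26 ∉ H]
(3) Inverses: for all a ∈ H, -a mod 34 ∈ H? No

No, H is not a subgroup of ℤ_34


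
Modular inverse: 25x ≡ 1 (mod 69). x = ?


Use the extended Euclidean algorithm to write 1 = 25·s + 69·t; then s mod 69 is the inverse.
Euclidean algorithm:
  25 = 0·69 + 25
  69 = 2·25 + 19
  25 = 1·19 + 6
  19 = 3·6 + 1
  6 = 6·1 + 0
gcd(25,69) = 1
Back-substitution gives: 25·(-11) + 69·(4) = 1
So 25⁻¹ ≡ -11 ≡ 58 (mod 69)
Check: 25 × 58 = 1450 ≡ 1 (mod 69) ✓

25⁻¹ ≡ 58 (mod 69)


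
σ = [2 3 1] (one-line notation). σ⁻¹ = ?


To find σ⁻¹, swap domain and range:
σ(1) = 2 → σ⁻¹(2) = 1
σ(2) = 3 → σ⁻¹(3) = 2
σ(3) = 1 → σ⁻¹(1) = 3

σ⁻¹ = [3 1 2]


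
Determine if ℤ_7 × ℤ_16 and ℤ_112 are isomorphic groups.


Comparing ℤ_7 × ℤ_16 and ℤ_112:
gcd(7,16) = 1, so ℤ_7 × ℤ_16 ≅ ℤ_112 (CRT)

Yes, ℤ_7 × ℤ_16 ≅ ℤ_112


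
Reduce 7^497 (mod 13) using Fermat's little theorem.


Fermat's little theorem: if p is prime and gcd(a,p)=1, then a^(p-1) ≡ 1 (mod p)
p = 13 is prime, gcd(7,13) = 1
Reduce exponent: 497 mod 12 = 5
So 7^497 ≡ 7^5 (mod 13)
7^5 mod 13 = 11

7^497 ≡ 11 (mod 13)


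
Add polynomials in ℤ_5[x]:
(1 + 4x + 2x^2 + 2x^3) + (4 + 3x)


Add coefficients mod 5:
x^0: 1 + 4 = 0 (mod 5)
x^1: 4 + 3 = 2 (mod 5)
x^2: 2 + 0 = 2 (mod 5)
x^3: 2 + 0 = 2 (mod 5)
Result: 2x + 2x^2 + 2x^3

f + g = 2x + 2x^2 + 2x^3


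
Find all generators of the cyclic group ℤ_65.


g generates ℤ_n iff gcd(g,n) = 1
Prime factors of 65: 5, 13
Generators are g ∈ {1,...,64} not divisible by any of these primes.
Generators: {1, 2, 3, 4, 6, 7, 8, 9, 11, 12, 14, 16, 17, 18, 19, 21, 22, 23, 24, 27, 28, 29, 31, 32, 33, 34, 36, 37, 38, 41, 42, 43, 44, 46, 47, 48, 49, 51, 53, 54, 56, 57, 58, 59, 61, 62, 63, 64}
Number of generators = φ(65) = 48

Generators of ℤ_65 = {1, 2, 3, 4, 6, 7, 8, 9, 11, 12, 14, 16, 17, 18, 19, 21, 22, 23, 24, 27, 28, 29, 31, 32, 33, 34, 36, 37, 38, 41, 42, 43, 44, 46, 47, 48, 49, 51, 53, 54, 56, 57, 58, 59, 61, 62, 63, 64}


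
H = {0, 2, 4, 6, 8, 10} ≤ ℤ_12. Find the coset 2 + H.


2 + H = {2 + h (mod 12) : h ∈ H}
2+0=2, 2+2=4, 2+4=6, 2+6=8, 2+8=10, 2+10=0
2 + H = {0, 2, 4, 6, 8, 10} = 0 + H

2 + H = {0, 2, 4, 6, 8, 10}


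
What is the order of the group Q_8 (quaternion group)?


Q_8 = {±1, ±i, ±j, ±k}
|Q_8| = 8

|Q_8 (quaternion group)| = 8


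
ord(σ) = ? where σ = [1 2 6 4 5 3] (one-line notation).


Cycle decomposition: (3 6)
Cycle lengths: 2
Order = lcm(2) = 2

ord(σ) = 2


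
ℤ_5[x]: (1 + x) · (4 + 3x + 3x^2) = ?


Expand and collect like terms; reduce coefficients mod 5:
x^0: 1·4 = 4 ≡ 4 (mod 5)
x^1: 1·3 + 1·4 = 7 ≡ 2 (mod 5)
x^2: 1·3 + 1·3 = 6 ≡ 1 (mod 5)
x^3: 1·3 = 3 ≡ 3 (mod 5)
Result: 4 + 2x + x^2 + 3x^3

f · g = 4 + 2x + x^2 + 3x^3


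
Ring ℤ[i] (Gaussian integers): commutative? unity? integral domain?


ℤ[i] is a commutative integral domain with unity 1 (in fact a Euclidean domain)
Commutative: Yes
Integral domain: Yes
Has unity: Yes

ℤ[i] (Gaussian integers): Commutative=Yes, Unity=Yes


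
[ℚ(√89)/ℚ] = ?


√89 has minimal polynomial x² - 89 (irreducible over ℚ since 89 is squarefree)

[ℚ(√89)/ℚ] = 2


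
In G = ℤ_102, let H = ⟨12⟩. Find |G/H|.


|⟨12⟩| = n / gcd(12, 102) = 102 / 6 = 17
H is normal (ℤ_102 is abelian).
|G/H| = |G| / |H| = 102 / 17 = 6

|G/H| = 6


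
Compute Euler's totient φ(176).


Factor n: 176 = 2^4 × 11
φ(n) = n · ∏(1 - 1/p) over distinct primes p | n
φ(176) = 176 · (1 - 1/2) · (1 - 1/11) = 80

φ(176) = 80


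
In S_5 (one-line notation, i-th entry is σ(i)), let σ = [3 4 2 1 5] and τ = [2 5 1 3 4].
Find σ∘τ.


σ∘τ: apply τ first, then σ
1 →τ 2 →σ 4
2 →τ 5 →σ 5
3 →τ 1 →σ 3
4 →τ 3 →σ 2
5 →τ 4 →σ 1

σ∘τ = [4 5 3 2 1]


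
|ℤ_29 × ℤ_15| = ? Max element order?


|ℤ_29 × ℤ_15| = 29 × 15 = 435
Max element order = lcm(29,15) = 435
Cyclic? Yes (gcd=1)

|ℤ_29×ℤ_15| = 435, max element order = 435


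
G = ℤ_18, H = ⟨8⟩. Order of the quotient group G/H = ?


|⟨8⟩| = n / gcd(8, 18) = 18 / 2 = 9
H is normal (ℤ_18 is abelian).
|G/H| = |G| / |H| = 18 / 9 = 2

|G/H| = 2


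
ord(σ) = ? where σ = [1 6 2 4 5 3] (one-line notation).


Cycle decomposition: (2 6 3)
Cycle lengths: 3
Order = lcm(3) = 3

ord(σ) = 3


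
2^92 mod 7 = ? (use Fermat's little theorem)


Fermat's little theorem: if p is prime and gcd(a,p)=1, then a^(p-1) ≡ 1 (mod p)
p = 7 is prime, gcd(2,7) = 1
Reduce exponent: 92 mod 6 = 2
So 2^92 ≡ 2^2 (mod 7)
2^2 mod 7 = 4

2^92 ≡ 4 (mod 7)


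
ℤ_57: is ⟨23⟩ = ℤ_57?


g generates ℤ_n iff gcd(g, n) = 1
gcd(23, 57) = 1
Since gcd = 1, 23 is a generator.

Yes, 23 generates ℤ_57


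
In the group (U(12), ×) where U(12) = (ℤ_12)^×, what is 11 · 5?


Operation: multiplication mod 12
11 · 5 = (a × b) mod 12 with a = 11, b = 5

11 · 5 = 7


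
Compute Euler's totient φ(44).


Factor n: 44 = 2^2 × 11
φ(n) = n · ∏(1 - 1/p) over distinct primes p | n
φ(44) = 44 · (1 - 1/2) · (1 - 1/11) = 20

φ(44) = 20


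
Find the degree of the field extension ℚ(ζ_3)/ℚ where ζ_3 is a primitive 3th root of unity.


[ℚ(ζ_n):ℚ] = deg Φ_n(x) = φ(n). Here φ(3) = 2

[ℚ(ζ_3)/ℚ where ζ_3 is a primitive 3th root of unity] = 2


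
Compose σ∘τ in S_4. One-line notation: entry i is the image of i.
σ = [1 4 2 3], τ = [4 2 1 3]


σ∘τ: apply τ first, then σ
1 →τ 4 →σ 3
2 →τ 2 →σ 4
3 →τ 1 →σ 1
4 →τ 3 →σ 2

σ∘τ = [3 4 1 2]


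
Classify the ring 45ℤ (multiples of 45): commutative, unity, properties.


45ℤ is a commutative ring under +,× but has no multiplicative identity (1 ∉ 45ℤ); it has no zero divisors, but without unity it is not an integral domain
Commutative: Yes
Integral domain: No
Has unity: No

45ℤ (multiples of 45): Commutative=Yes, Unity=No


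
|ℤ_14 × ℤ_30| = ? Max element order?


|ℤ_14 × ℤ_30| = 14 × 30 = 420
Max element order = lcm(14,30) = 210
Cyclic? No (gcd=2)

|ℤ_14×ℤ_30| = 420, max element order = 210


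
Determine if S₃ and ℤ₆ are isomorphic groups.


Comparing S₃ and ℤ₆:
S₃ is non-abelian, ℤ₆ is abelian

No, S₃ ≇ ℤ₆


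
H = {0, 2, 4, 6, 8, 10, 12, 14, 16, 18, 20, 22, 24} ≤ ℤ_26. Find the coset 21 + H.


21 + H = {21 + h (mod 26) : h ∈ H}
21+0=21, 21+2=23, 21+4=25, 21+6=1, 21+8=3, 21+10=5, 21+12=7, 21+14=9, 21+16=11, 21+18=13, 21+20=15, 21+22=17, 21+24=19
21 + H = {1, 3, 5, 7, 9, 11, 13, 15, 17, 19, 21, 23, 25} = 1 + H

21 + H = {1, 3, 5, 7, 9, 11, 13, 15, 17, 19, 21, 23, 25}


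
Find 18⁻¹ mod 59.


Use the extended Euclidean algorithm to write 1 = 18·s + 59·t; then s mod 59 is the inverse.
Euclidean algorithm:
  18 = 0·59 + 18
  59 = 3·18 + 5
  18 = 3·5 + 3
  5 = 1·3 + 2
  3 = 1·2 + 1
  2 = 2·1 + 0
gcd(18,59) = 1
Back-substitution gives: 18·(23) + 59·(-7) = 1
So 18⁻¹ ≡ 23 ≡ 23 (mod 59)
Check: 18 × 23 = 414 ≡ 1 (mod 59) ✓

18⁻¹ ≡ 23 (mod 59)


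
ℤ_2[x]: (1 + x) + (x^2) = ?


Add coefficients mod 2:
x^0: 1 + 0 = 1 (mod 2)
x^1: 1 + 0 = 1 (mod 2)
x^2: 0 + 1 = 1 (mod 2)
Result: 1 + x + x^2

f + g = 1 + x + x^2


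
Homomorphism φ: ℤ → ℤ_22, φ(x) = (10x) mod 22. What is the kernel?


Kernel = preimage of identity
ker(φ) = {x ∈ ℤ : 10x ≡ 0 (mod 22)}. gcd(10,22) = 2, so 10x ≡ 0 (mod 22) ⟺ x ≡ 0 (mod 22/2 = 11). Hence ker(φ) = 11ℤ

ker(φ) = 11ℤ


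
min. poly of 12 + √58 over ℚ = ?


Let α = 12 + √58. Then α - 12 = √58, so (α - 12)² = 58, giving α² - 24α + 86 = 0. Degree 2 and α ∉ ℚ, so this is the minimal polynomial.

Minimal polynomial: x² - 24x + 86


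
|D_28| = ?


|D_n| = 2n (n rotations and n reflections)
|D_28| = 2×28 = 56

|D_28| = 56


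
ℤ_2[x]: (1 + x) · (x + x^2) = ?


Expand and collect like terms; reduce coefficients mod 2:
x^0: 1·0 = 0 ≡ 0 (mod 2)
x^1: 1·1 + 1·0 = 1 ≡ 1 (mod 2)
x^2: 1·1 + 1·1 = 2 ≡ 0 (mod 2)
x^3: 1·1 = 1 ≡ 1 (mod 2)
Result: x + x^3

f · g = x + x^3


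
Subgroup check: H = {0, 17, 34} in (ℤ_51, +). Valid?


Subgroup test for H = {0, 17, 34} in (ℤ_51, +):
(1) 0 ∈ H? Yes
(2) Closure: for all a,b ∈ H, (a+b) mod 51 ∈ H? Yes
(3) Inverses: for all a ∈ H, -a mod 51 ∈ H? Yes

Yes, H is a subgroup of ℤ_51


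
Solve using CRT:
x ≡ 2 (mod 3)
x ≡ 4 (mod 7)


m₁ = 3, m₂ = 7, gcd = 1, so CRT applies. M = m₁·m₂ = 21
Let M₁ = M/m₁ = 7, M₂ = M/m₂ = 3
Find y₁ ≡ M₁⁻¹ (mod m₁): 7⁻¹ ≡ 1 (mod 3)
Find y₂ ≡ M₂⁻¹ (mod m₂): 3⁻¹ ≡ 5 (mod 7)
x = a₁·M₁·y₁ + a₂·M₂·y₂ = 2·7·1 + 4·3·5 = 74
Reduce mod 21: x ≡ 11
Check: 11 mod 3 = 2 ✓, 11 mod 7 = 4 ✓

x ≡ 11 (mod 21)


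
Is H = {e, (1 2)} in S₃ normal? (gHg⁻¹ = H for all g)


H = {e, (1 2)} in S₃
(1 3)(1 2)(1 3)⁻¹ = (2 3) ∉ {e, (1 2)}, so it is not normal

No, not a normal subgroup


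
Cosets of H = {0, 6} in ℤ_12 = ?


H = {0, 6}, |H| = 2
Number of cosets = |G|/|H| = 12/2 = 6
0 + H = {0, 6}
1 + H = {1, 7}
2 + H = {2, 8}
3 + H = {3, 9}
4 + H = {4, 10}
5 + H = {5, 11}

Cosets: 0+H={0,6}; 1+H={1,7}; 2+H={2,8}; 3+H={3,9}; 4+H={4,10}; 5+H={5,11}


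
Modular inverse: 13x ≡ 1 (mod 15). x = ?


Use the extended Euclidean algorithm to write 1 = 13·s + 15·t; then s mod 15 is the inverse.
Euclidean algorithm:
  13 = 0·15 + 13
  15 = 1·13 + 2
  13 = 6·2 + 1
  2 = 2·1 + 0
gcd(13,15) = 1
Back-substitution gives: 13·(7) + 15·(-6) = 1
So 13⁻¹ ≡ 7 ≡ 7 (mod 15)
Check: 13 × 7 = 91 ≡ 1 (mod 15) ✓

13⁻¹ ≡ 7 (mod 15)


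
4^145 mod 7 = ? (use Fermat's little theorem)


Fermat's little theorem: if p is prime and gcd(a,p)=1, then a^(p-1) ≡ 1 (mod p)
p = 7 is prime, gcd(4,7) = 1
Reduce exponent: 145 mod 6 = 1
So 4^145 ≡ 4^1 (mod 7)
4^1 mod 7 = 4

4^145 ≡ 4 (mod 7)


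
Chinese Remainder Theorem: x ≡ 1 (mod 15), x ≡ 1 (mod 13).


m₁ = 15, m₂ = 13, gcd = 1, so CRT applies. M = m₁·m₂ = 195
Let M₁ = M/m₁ = 13, M₂ = M/m₂ = 15
Find y₁ ≡ M₁⁻¹ (mod m₁): 13⁻¹ ≡ 7 (mod 15)
Find y₂ ≡ M₂⁻¹ (mod m₂): 15⁻¹ ≡ 7 (mod 13)
x = a₁·M₁·y₁ + a₂·M₂·y₂ = 1·13·7 + 1·15·7 = 196
Reduce mod 195: x ≡ 1
Check: 1 mod 15 = 1 ✓, 1 mod 13 = 1 ✓

x ≡ 1 (mod 195)


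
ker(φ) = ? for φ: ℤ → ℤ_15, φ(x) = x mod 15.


Kernel = preimage of identity
ker(φ) = {x ∈ ℤ : x ≡ 0 (mod 15)} = 15ℤ = {0, ±15, ±30, ...}

ker(φ) = 15ℤ


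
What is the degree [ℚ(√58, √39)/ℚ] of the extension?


[ℚ(√58,√39):ℚ] = [ℚ(√58,√39):ℚ(√58)]·[ℚ(√58):ℚ] = 2·2 = 4

[ℚ(√58, √39)/ℚ] = 4


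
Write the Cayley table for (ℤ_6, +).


Elements: {0, 1, 2, 3, 4, 5}
Operation: addition mod 6
Entry (a, b) = (a + b) mod 6

Cayley table:
  | 0 | 1 | 2 | 3 | 4 | 5
0 | 0 | 1 | 2 | 3 | 4 | 5
1 | 1 | 2 | 3 | 4 | 5 | 0
2 | 2 | 3 | 4 | 5 | 0 | 1
3 | 3 | 4 | 5 | 0 | 1 | 2
4 | 4 | 5 | 0 | 1 | 2 | 3
5 | 5 | 0 | 1 | 2 | 3 | 4


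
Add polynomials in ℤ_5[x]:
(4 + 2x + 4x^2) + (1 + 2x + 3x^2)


Add coefficients mod 5:
x^0: 4 + 1 = 0 (mod 5)
x^1: 2 + 2 = 4 (mod 5)
x^2: 4 + 3 = 2 (mod 5)
Result: 4x + 2x^2

f + g = 4x + 2x^2


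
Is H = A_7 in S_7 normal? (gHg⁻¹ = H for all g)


H = A_7 in S_7
A_7 has index 2 in S_7, and every subgroup of index 2 is normal

Yes, normal subgroup


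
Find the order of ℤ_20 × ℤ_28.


|A × B| = |A| · |B|
|ℤ_20 × ℤ_28| = 20 × 28 = 560

|ℤ_20 × ℤ_28| = 560


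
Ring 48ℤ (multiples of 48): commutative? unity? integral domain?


48ℤ is a commutative ring under +,× but has no multiplicative identity (1 ∉ 48ℤ); it has no zero divisors, but without unity it is not an integral domain
Commutative: Yes
Integral domain: No
Has unity: No

48ℤ (multiples of 48): Commutative=Yes, Unity=No


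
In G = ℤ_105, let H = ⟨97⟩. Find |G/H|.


|⟨97⟩| = n / gcd(97, 105) = 105 / 1 = 105
H is normal (ℤ_105 is abelian).
|G/H| = |G| / |H| = 105 / 105 = 1

|G/H| = 1


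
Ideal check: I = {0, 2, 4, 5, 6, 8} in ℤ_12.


Check ideal conditions for I = {0, 2, 4, 5, 6, 8} in ℤ_12:
(1) I is an additive subgroup? No
(2) For r ∈ ℤ_12 and a ∈ I: r·a ∈ I? No  [counterexample: r=2, a=5, r·a mod 12 = 10 ∉ I]

No, I is not an ideal of ℤ_12


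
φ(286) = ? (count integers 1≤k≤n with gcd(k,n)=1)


Factor n: 286 = 2 × 11 × 13
φ(n) = n · ∏(1 - 1/p) over distinct primes p | n
φ(286) = 286 · (1 - 1/2) · (1 - 1/11) · (1 - 1/13) = 120

φ(286) = 120


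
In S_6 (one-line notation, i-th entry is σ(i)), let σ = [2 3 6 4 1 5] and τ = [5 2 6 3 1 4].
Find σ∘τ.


σ∘τ: apply τ first, then σ
1 →τ 5 →σ 1
2 →τ 2 →σ 3
3 →τ 6 →σ 5
4 →τ 3 →σ 6
5 →τ 1 →σ 2
6 →τ 4 →σ 4

σ∘τ = [1 3 5 6 2 4]


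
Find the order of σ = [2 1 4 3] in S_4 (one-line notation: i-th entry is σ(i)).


Cycle decomposition: (1 2) (3 4)
Cycle lengths: 2, 2
Order = lcm(2, 2) = 2

ord(σ) = 2


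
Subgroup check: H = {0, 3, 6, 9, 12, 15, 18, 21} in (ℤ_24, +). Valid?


Subgroup test for H = {0, 3, 6, 9, 12, 15, 18, 21} in (ℤ_24, +):
(1) 0 ∈ H? Yes
(2) Closure: for all a,b ∈ H, (a+b) mod 24 ∈ H? Yes
(3) Inverses: for all a ∈ H, -a mod 24 ∈ H? Yes

Yes, H is a subgroup of ℤ_24


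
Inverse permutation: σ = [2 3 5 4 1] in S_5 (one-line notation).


To find σ⁻¹, swap domain and range:
σ(1) = 2 → σ⁻¹(2) = 1
σ(2) = 3 → σ⁻¹(3) = 2
σ(3) = 5 → σ⁻¹(5) = 3
σ(4) = 4 → σ⁻¹(4) = 4
σ(5) = 1 → σ⁻¹(1) = 5

σ⁻¹ = [5 1 2 4 3]
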